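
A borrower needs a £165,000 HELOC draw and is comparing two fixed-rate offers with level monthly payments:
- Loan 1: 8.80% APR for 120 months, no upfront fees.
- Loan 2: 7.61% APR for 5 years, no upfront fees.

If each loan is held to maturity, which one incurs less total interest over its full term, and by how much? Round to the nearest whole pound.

Loan 2 by £49,786

Loan 1: monthly rate = 8.8%/12 = 0.0073333; payment = 165,000 × 0.0073333 / (1 − (1+0.0073333)^−120) = £2,072.33.
Total interest on Loan 1 = 120 × £2,072.33 − £165,000 = £83,679.60.
Loan 2: monthly rate = 7.61%/12 = 0.0063417; payment = 165,000 × 0.0063417 / (1 − (1+0.0063417)^−60) = £3,314.89.
Total interest on Loan 2 = 60 × £3,314.89 − £165,000 = £33,893.40.
Loan 2 is lower by £49,786.20.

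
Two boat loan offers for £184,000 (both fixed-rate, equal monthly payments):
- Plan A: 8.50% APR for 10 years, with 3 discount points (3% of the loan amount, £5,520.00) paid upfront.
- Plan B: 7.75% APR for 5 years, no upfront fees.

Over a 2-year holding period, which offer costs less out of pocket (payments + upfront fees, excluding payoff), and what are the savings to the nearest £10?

Plan A by £28,740

Plan A: at 8.50% the monthly rate is 0.0070833, so the payment is 184,000 × 0.0070833 / (1 − 1.0070833^−120) = £2,281.34.
Plan B: at 7.75% the monthly rate is 0.0064583, so the payment is 184,000 × 0.0064583 / (1 − 1.0064583^−60) = £3,708.88.
Over 24 months: Plan A costs 24 × £2,281.34 + £5,520.00 = £60,272.16; Plan B costs 24 × £3,708.88 = £89,013.12.
Plan A is cheaper by £89,013.12 − £60,272.16 = £28,740.96.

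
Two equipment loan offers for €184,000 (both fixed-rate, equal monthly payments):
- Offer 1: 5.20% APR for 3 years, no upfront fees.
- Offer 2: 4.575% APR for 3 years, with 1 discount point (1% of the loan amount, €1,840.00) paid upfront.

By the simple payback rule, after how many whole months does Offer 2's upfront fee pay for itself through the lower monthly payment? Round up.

36 months

Offer 1: monthly rate = 5.2%/12 = 0.0043333; payment = 184,000 × 0.0043333 / (1 − (1+0.0043333)^−36) = €5,531.18.
Offer 2: at 4.575% the monthly rate is 0.0038125, so the payment is 184,000 × 0.0038125 / (1 − 1.0038125^−36) = €5,479.60.
Monthly savings = €5,531.18 − €5,479.60 = €51.58.
Break-even = €1,840.00 / €51.58 = 35.67 → 36 months.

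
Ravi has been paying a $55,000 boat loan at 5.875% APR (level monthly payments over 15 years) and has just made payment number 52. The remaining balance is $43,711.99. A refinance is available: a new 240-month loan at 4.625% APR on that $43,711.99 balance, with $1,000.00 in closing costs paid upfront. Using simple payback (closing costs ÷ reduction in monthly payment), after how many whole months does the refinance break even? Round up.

Current payment = 55,000 × 5.875%/12 / (1 − (1+0.0048958)^−180) = $460.42.
Refinanced payment = 43,711.99 × 0.0038542 / (1 − (1+0.0038542)^−240) = $279.50.
Monthly savings = $460.42 − $279.50 = $180.92.
Break-even = $1,000.00 / $180.92 = 5.53 → 6 months.

6 months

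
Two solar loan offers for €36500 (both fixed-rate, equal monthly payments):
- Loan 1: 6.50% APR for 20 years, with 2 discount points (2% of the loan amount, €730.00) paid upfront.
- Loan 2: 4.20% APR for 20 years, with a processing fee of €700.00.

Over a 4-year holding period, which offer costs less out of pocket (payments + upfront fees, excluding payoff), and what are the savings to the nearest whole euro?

Loan 2 by €2,290

Loan 1: monthly rate = 6.5%/12 = 0.0054167; payment = 36,500 × 0.0054167 / (1 − (1+0.0054167)^−240) = €272.13.
Loan 2: at 4.20% the monthly rate is 0.0035000, so the payment is 36,500 × 0.0035000 / (1 − 1.0035000^−240) = €225.05.
Over 48 months: Loan 1 costs 48 × €272.13 + €730.00 = €13,792.24; Loan 2 costs 48 × €225.05 + €700.00 = €11,502.40.
Loan 2 is cheaper by €13,792.24 − €11,502.40 = €2,289.84.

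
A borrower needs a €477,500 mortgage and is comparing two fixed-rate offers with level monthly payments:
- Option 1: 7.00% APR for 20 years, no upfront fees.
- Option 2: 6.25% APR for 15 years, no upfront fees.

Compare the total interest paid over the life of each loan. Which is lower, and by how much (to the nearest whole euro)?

Option 2 by €151,538

Option 1: at 7.00% the monthly rate is 0.0058333, so the payment is 477,500 × 0.0058333 / (1 − 1.0058333^−240) = €3,702.05.
Total interest on Option 1 = 240 × €3,702.05 − €477,500 = €410,992.00.
Option 2: monthly rate = 6.25%/12 = 0.0052083; payment = 477,500 × 0.0052083 / (1 − (1+0.0052083)^−180) = €4,094.19.
Total interest on Option 2 = 180 × €4,094.19 − €477,500 = €259,454.20.
Option 2 is lower by €151,537.80.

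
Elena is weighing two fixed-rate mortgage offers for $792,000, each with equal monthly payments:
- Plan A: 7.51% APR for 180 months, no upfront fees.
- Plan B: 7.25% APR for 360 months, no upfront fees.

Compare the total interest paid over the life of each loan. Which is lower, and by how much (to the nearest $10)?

Plan A: at 7.51% the monthly rate is 0.0062583, so the payment is 792,000 × 0.0062583 / (1 − 1.0062583^−180) = $7,346.44.
Total interest on Plan A = 180 × $7,346.44 − $792,000 = $530,359.20.
Plan B: at 7.25% the monthly rate is 0.0060417, so the payment is 792,000 × 0.0060417 / (1 − 1.0060417^−360) = $5,402.84.
Total interest on Plan B = 360 × $5,402.84 − $792,000 = $1,153,022.40.
Plan A is lower by $622,663.20.

Plan A by $622,660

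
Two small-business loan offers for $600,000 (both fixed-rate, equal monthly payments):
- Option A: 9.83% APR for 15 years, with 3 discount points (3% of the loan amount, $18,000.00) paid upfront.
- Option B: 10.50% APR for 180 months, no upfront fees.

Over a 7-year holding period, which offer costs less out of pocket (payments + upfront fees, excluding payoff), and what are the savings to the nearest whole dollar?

Option A: at 9.83% the monthly rate is 0.0081917, so the payment is 600,000 × 0.0081917 / (1 − 1.0081917^−180) = $6,385.37.
Option B: monthly rate = 10.5%/12 = 0.0087500; payment = 600,000 × 0.0087500 / (1 − (1+0.0087500)^−180) = $6,632.39.
Over 84 months: Option A costs 84 × $6,385.37 + $18,000.00 = $554,371.08; Option B costs 84 × $6,632.39 = $557,120.76.
Option A is cheaper by $557,120.76 − $554,371.08 = $2,749.68.

Option A by $2,750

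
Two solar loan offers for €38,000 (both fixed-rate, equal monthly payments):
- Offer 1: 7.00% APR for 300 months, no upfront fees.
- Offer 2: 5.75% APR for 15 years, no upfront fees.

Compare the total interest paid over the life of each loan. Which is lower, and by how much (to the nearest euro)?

Offer 1: monthly rate = 7%/12 = 0.0058333; payment = 38,000 × 0.0058333 / (1 − (1+0.0058333)^−300) = €268.58.
Total interest on Offer 1 = 300 × €268.58 − €38,000 = €42,574.00.
Offer 2: at 5.75% the monthly rate is 0.0047917, so the payment is 38,000 × 0.0047917 / (1 − 1.0047917^−180) = €315.56.
Total interest on Offer 2 = 180 × €315.56 − €38,000 = €18,800.80.
Offer 2 is lower by €23,773.20.

Offer 2 by €23,773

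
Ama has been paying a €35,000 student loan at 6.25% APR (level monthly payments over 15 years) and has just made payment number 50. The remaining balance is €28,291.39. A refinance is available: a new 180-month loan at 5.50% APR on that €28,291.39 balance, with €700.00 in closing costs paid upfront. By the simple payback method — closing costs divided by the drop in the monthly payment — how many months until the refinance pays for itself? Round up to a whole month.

11 months

Current payment = 35,000 × 6.25%/12 / (1 − (1+0.0052083)^−180) = €300.10.
Refinanced payment = 28,291.39 × 0.0045833 / (1 − (1+0.0045833)^−180) = €231.16.
Monthly savings = €300.10 − €231.16 = €68.94.
Break-even = €700.00 / €68.94 = 10.15 → 11 months.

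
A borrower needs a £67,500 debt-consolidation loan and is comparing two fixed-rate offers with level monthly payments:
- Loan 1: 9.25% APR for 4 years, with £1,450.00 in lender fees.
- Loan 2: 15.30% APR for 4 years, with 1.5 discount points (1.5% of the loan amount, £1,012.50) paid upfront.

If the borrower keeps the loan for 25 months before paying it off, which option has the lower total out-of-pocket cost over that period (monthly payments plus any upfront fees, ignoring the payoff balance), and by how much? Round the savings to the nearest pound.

Loan 1: at 9.25% the monthly rate is 0.0077083, so the payment is 67,500 × 0.0077083 / (1 − 1.0077083^−48) = £1,687.76.
Loan 2: monthly rate = 15.3%/12 = 0.0127500; payment = 67,500 × 0.0127500 / (1 − (1+0.0127500)^−48) = £1,888.86.
Over 25 months: Loan 1 costs 25 × £1,687.76 + £1,450.00 = £43,644.00; Loan 2 costs 25 × £1,888.86 + £1,012.50 = £48,234.00.
Loan 1 is cheaper by £48,234.00 − £43,644.00 = £4,590.00.

Loan 1 by £4,590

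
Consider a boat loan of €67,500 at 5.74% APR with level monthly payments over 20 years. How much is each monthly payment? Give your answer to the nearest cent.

Monthly rate = 5.74%/12 = 0.0047833; payment = 67,500 × 0.0047833 / (1 − (1+0.0047833)^−240) = €473.52.

€473.52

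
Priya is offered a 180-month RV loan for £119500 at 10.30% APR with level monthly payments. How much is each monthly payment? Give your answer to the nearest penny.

At 10.30% the monthly rate is 0.0085833, so the payment is 119,500 × 0.0085833 / (1 − 1.0085833^−180) = £1,306.17.

£1,306.17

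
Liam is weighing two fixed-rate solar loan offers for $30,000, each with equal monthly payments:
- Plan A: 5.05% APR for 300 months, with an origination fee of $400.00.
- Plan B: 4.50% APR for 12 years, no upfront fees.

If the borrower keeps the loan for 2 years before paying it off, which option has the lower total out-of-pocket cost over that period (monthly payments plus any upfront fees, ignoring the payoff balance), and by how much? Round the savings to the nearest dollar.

Plan A: at 5.05% the monthly rate is 0.0042083, so the payment is 30,000 × 0.0042083 / (1 − 1.0042083^−300) = $176.25.
Plan B: monthly rate = 4.5%/12 = 0.0037500; payment = 30,000 × 0.0037500 / (1 − (1+0.0037500)^−144) = $270.00.
Over 24 months: Plan A costs 24 × $176.25 + $400.00 = $4,630.00; Plan B costs 24 × $270.00 = $6,480.00.
Plan A is cheaper by $6,480.00 − $4,630.00 = $1,850.00.

Plan A by $1,850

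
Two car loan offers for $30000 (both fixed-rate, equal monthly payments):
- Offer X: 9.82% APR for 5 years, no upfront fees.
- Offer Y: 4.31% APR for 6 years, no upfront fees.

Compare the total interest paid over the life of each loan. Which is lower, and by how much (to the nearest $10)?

Offer Y by $3,990

Offer X: monthly rate = 9.82%/12 = 0.0081833; payment = 30,000 × 0.0081833 / (1 − (1+0.0081833)^−60) = $634.76.
Total interest on Offer X = 60 × $634.76 − $30,000 = $8,085.60.
Offer Y: monthly rate = 4.31%/12 = 0.0035917; payment = 30,000 × 0.0035917 / (1 − (1+0.0035917)^−72) = $473.60.
Total interest on Offer Y = 72 × $473.60 − $30,000 = $4,099.20.
Offer Y is lower by $3,986.40.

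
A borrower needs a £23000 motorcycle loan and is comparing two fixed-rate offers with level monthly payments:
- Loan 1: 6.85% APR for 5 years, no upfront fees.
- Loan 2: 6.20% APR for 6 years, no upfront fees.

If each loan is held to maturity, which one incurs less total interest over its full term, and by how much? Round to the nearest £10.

Loan 1 by £370

Loan 1: at 6.85% the monthly rate is 0.0057083, so the payment is 23,000 × 0.0057083 / (1 − 1.0057083^−60) = £453.80.
Total interest on Loan 1 = 60 × £453.80 − £23,000 = £4,228.00.
Loan 2: monthly rate = 6.2%/12 = 0.0051667; payment = 23,000 × 0.0051667 / (1 − (1+0.0051667)^−72) = £383.35.
Total interest on Loan 2 = 72 × £383.35 − £23,000 = £4,601.20.
Loan 1 is lower by £373.20.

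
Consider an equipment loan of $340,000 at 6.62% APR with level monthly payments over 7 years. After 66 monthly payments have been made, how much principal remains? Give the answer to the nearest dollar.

With monthly rate i = 6.62%/12 = 0.0055167, the balance after k of n payments is P · [(1+i)^n − (1+i)^k] / [(1+i)^n − 1].
(1+0.0055167)^84 = 1.58744605 and (1+0.0055167)^66 = 1.43777872, so the balance is 340,000 × (1.58744605 − 1.43777872) / (1.58744605 − 1) = $86,623.94.

$86,624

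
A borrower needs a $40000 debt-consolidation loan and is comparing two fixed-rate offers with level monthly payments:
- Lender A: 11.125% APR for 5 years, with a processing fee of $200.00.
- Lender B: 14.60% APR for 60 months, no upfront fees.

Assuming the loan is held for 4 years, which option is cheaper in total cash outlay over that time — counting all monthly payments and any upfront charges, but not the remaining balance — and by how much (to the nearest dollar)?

Lender A by $3,209

Lender A: at 11.125% the monthly rate is 0.0092708, so the payment is 40,000 × 0.0092708 / (1 − 1.0092708^−60) = $872.19.
Lender B: at 14.60% the monthly rate is 0.0121667, so the payment is 40,000 × 0.0121667 / (1 − 1.0121667^−60) = $943.22.
Over 48 months: Lender A costs 48 × $872.19 + $200.00 = $42,065.12; Lender B costs 48 × $943.22 = $45,274.56.
Lender A is cheaper by $45,274.56 − $42,065.12 = $3,209.44.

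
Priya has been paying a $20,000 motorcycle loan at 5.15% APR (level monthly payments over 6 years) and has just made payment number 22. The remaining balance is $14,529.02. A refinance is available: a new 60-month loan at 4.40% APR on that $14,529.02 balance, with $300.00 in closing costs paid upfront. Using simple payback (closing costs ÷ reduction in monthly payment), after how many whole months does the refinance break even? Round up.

Current payment = 20,000 × 5.15%/12 / (1 − (1+0.0042917)^−72) = $323.49.
Refinanced payment = 14,529.02 × 0.0036667 / (1 − (1+0.0036667)^−60) = $270.20.
Monthly savings = $323.49 − $270.20 = $53.29.
Break-even = $300.00 / $53.29 = 5.63 → 6 months.

6 months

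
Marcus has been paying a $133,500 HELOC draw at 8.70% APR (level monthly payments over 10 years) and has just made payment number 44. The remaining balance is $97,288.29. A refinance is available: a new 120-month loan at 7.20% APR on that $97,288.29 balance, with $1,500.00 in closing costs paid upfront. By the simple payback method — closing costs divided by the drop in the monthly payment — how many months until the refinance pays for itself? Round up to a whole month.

Current payment = 133,500 × 8.7%/12 / (1 − (1+0.0072500)^−120) = $1,669.52.
Refinanced payment = 97,288.29 × 0.0060000 / (1 − (1+0.0060000)^−120) = $1,139.65.
Monthly savings = $1,669.52 − $1,139.65 = $529.87.
Break-even = $1,500.00 / $529.87 = 2.83 → 3 months.

3 months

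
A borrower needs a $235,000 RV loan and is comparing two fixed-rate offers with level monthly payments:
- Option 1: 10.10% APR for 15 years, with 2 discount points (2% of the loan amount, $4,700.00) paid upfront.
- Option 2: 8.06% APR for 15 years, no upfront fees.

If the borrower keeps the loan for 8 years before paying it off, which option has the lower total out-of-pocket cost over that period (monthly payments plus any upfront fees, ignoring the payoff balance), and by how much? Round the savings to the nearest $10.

Option 1: at 10.10% the monthly rate is 0.0084167, so the payment is 235,000 × 0.0084167 / (1 − 1.0084167^−180) = $2,539.72.
Option 2: at 8.06% the monthly rate is 0.0067167, so the payment is 235,000 × 0.0067167 / (1 − 1.0067167^−180) = $2,253.93.
Over 96 months: Option 1 costs 96 × $2,539.72 + $4,700.00 = $248,513.12; Option 2 costs 96 × $2,253.93 = $216,377.28.
Option 2 is cheaper by $248,513.12 − $216,377.28 = $32,135.84.

Option 2 by $32,140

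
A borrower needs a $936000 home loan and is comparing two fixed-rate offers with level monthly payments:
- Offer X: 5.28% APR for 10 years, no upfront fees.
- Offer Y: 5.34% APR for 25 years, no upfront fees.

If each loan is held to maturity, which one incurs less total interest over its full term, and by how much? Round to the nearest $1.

Offer X: monthly rate = 5.28%/12 = 0.0044000; payment = 936,000 × 0.0044000 / (1 − (1+0.0044000)^−120) = $10,056.33.
Total interest on Offer X = 120 × $10,056.33 − $936,000 = $270,759.60.
Offer Y: monthly rate = 5.34%/12 = 0.0044500; payment = 936,000 × 0.0044500 / (1 − (1+0.0044500)^−300) = $5,658.77.
Total interest on Offer Y = 300 × $5,658.77 − $936,000 = $761,631.00.
Offer X is lower by $490,871.40.

Offer X by $490,871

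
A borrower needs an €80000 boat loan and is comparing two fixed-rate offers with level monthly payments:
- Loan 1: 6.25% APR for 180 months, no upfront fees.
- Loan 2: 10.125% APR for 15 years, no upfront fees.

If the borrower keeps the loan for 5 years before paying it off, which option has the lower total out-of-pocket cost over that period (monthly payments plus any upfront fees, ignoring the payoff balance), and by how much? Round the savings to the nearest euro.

Loan 1: at 6.25% the monthly rate is 0.0052083, so the payment is 80,000 × 0.0052083 / (1 − 1.0052083^−180) = €685.94.
Loan 2: monthly rate = 10.125%/12 = 0.0084375; payment = 80,000 × 0.0084375 / (1 − (1+0.0084375)^−180) = €865.81.
Over 60 months: Loan 1 costs 60 × €685.94 = €41,156.40; Loan 2 costs 60 × €865.81 = €51,948.60.
Loan 1 is cheaper by €51,948.60 − €41,156.40 = €10,792.20.

Loan 1 by €10,792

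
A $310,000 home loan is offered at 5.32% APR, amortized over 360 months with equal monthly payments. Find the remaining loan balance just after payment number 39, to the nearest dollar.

With monthly rate i = 5.32%/12 = 0.0044333, the balance after k of n payments is P · [(1+i)^n − (1+i)^k] / [(1+i)^n − 1].
(1+0.0044333)^360 = 4.91588905 and (1+0.0044333)^39 = 1.18829305, so the balance is 310,000 × (4.91588905 − 1.18829305) / (4.91588905 − 1) = $295,093.85.

$295,094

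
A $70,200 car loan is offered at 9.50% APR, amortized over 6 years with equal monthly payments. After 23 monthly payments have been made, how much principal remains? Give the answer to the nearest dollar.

$51,936

With monthly rate i = 9.5%/12 = 0.0079167, the balance after k of n payments is P · [(1+i)^n − (1+i)^k] / [(1+i)^n − 1].
(1+0.0079167)^72 = 1.76430278 and (1+0.0079167)^23 = 1.19885432, so the balance is 70,200 × (1.76430278 − 1.19885432) / (1.76430278 − 1) = $51,935.55.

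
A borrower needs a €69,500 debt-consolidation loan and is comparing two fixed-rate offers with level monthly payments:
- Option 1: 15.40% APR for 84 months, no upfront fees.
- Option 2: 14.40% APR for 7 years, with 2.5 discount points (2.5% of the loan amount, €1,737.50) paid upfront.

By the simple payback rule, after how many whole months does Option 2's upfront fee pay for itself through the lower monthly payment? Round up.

45 months

Option 1: monthly rate = 15.4%/12 = 0.0128333; payment = 69,500 × 0.0128333 / (1 − (1+0.0128333)^−84) = €1,356.77.
Option 2: at 14.40% the monthly rate is 0.0120000, so the payment is 69,500 × 0.0120000 / (1 − 1.0120000^−84) = €1,317.84.
Monthly savings = €1,356.77 − €1,317.84 = €38.93.
Break-even = €1,737.50 / €38.93 = 44.63 → 45 months.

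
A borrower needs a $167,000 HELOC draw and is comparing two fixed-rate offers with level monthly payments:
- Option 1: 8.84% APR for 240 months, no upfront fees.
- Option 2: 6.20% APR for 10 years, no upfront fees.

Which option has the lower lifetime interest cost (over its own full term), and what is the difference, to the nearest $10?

Option 1: monthly rate = 8.84%/12 = 0.0073667; payment = 167,000 × 0.0073667 / (1 − (1+0.0073667)^−240) = $1,485.40.
Total interest on Option 1 = 240 × $1,485.40 − $167,000 = $189,496.00.
Option 2: at 6.20% the monthly rate is 0.0051667, so the payment is 167,000 × 0.0051667 / (1 − 1.0051667^−120) = $1,870.86.
Total interest on Option 2 = 120 × $1,870.86 − $167,000 = $57,503.20.
Option 2 is lower by $131,992.80.

Option 2 by $131,990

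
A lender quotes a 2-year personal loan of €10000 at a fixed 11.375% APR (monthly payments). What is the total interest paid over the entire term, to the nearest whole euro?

€1,228

Monthly rate = 11.375%/12 = 0.0094792; payment = 10,000 × 0.0094792 / (1 − (1+0.0094792)^−24) = €467.82.
Total paid = 24 × €467.82 = €11,227.68; interest = €11,227.68 − €10,000 = €1,227.68.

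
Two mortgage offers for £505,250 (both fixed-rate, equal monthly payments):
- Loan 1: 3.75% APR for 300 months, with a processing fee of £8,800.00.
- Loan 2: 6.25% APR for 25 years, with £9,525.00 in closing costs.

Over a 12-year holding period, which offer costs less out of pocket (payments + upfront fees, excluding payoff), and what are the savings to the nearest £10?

Loan 1: at 3.75% the monthly rate is 0.0031250, so the payment is 505,250 × 0.0031250 / (1 − 1.0031250^−300) = £2,597.65.
Loan 2: monthly rate = 6.25%/12 = 0.0052083; payment = 505,250 × 0.0052083 / (1 − (1+0.0052083)^−300) = £3,332.98.
Over 144 months: Loan 1 costs 144 × £2,597.65 + £8,800.00 = £382,861.60; Loan 2 costs 144 × £3,332.98 + £9,525.00 = £489,474.12.
Loan 1 is cheaper by £489,474.12 − £382,861.60 = £106,612.52.

Loan 1 by £106,610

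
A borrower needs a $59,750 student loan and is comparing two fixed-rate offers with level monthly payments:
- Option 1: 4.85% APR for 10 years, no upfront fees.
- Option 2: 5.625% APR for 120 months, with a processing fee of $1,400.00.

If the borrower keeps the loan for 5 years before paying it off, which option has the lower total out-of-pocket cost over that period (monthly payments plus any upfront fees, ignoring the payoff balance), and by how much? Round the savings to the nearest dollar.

Option 1: monthly rate = 4.85%/12 = 0.0040417; payment = 59,750 × 0.0040417 / (1 − (1+0.0040417)^−120) = $629.37.
Option 2: monthly rate = 5.625%/12 = 0.0046875; payment = 59,750 × 0.0046875 / (1 − (1+0.0046875)^−120) = $652.15.
Over 60 months: Option 1 costs 60 × $629.37 = $37,762.20; Option 2 costs 60 × $652.15 + $1,400.00 = $40,529.00.
Option 1 is cheaper by $40,529.00 − $37,762.20 = $2,766.80.

Option 1 by $2,767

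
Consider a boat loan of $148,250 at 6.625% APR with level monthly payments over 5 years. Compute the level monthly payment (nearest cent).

$2,909.37

Monthly rate = 6.625%/12 = 0.0055208; payment = 148,250 × 0.0055208 / (1 − (1+0.0055208)^−60) = $2,909.37.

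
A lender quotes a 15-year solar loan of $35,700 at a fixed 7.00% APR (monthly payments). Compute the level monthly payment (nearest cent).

At 7.00% the monthly rate is 0.0058333, so the payment is 35,700 × 0.0058333 / (1 − 1.0058333^−180) = $320.88.

$320.88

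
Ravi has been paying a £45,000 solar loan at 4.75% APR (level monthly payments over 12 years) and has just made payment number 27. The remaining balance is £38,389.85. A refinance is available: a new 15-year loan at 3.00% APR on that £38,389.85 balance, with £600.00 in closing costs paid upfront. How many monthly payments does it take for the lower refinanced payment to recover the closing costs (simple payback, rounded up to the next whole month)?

5 months

Current payment = 45,000 × 4.75%/12 / (1 − (1+0.0039583)^−144) = £410.58.
Refinanced payment = 38,389.85 × 0.0025000 / (1 − (1+0.0025000)^−180) = £265.11.
Monthly savings = £410.58 − £265.11 = £145.47.
Break-even = £600.00 / £145.47 = 4.12 → 5 months.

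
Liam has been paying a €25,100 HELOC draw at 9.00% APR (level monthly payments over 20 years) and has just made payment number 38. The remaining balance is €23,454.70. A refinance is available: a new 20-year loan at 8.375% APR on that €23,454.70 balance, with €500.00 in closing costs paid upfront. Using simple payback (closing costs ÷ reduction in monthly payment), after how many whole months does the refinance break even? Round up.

21 months

Current payment = 25,100 × 9%/12 / (1 − (1+0.0075000)^−240) = €225.83.
Refinanced payment = 23,454.70 × 0.0069792 / (1 − (1+0.0069792)^−240) = €201.69.
Monthly savings = €225.83 − €201.69 = €24.14.
Break-even = €500.00 / €24.14 = 20.71 → 21 months.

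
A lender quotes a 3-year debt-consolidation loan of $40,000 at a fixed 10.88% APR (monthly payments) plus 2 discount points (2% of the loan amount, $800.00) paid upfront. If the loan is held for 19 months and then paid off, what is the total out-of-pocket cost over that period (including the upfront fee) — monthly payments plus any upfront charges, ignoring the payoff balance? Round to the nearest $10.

$25,640

Monthly rate = 10.88%/12 = 0.0090667; payment = 40,000 × 0.0090667 / (1 − (1+0.0090667)^−36) = $1,307.28.
Total outlay = 19 × $1,307.28 + $800.00 = $25,638.32.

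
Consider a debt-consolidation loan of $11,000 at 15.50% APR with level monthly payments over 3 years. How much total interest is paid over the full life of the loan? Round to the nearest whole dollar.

At 15.50% the monthly rate is 0.0129167, so the payment is 11,000 × 0.0129167 / (1 − 1.0129167^−36) = $384.02.
Total paid = 36 × $384.02 = $13,824.72; interest = $13,824.72 − $11,000 = $2,824.72.

$2,825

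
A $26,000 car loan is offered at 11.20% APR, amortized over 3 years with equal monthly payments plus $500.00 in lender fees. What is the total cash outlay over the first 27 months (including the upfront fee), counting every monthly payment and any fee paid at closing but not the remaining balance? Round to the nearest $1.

$23,549

At 11.20% the monthly rate is 0.0093333, so the payment is 26,000 × 0.0093333 / (1 − 1.0093333^−36) = $853.67.
Total outlay = 27 × $853.67 + $500.00 = $23,549.09.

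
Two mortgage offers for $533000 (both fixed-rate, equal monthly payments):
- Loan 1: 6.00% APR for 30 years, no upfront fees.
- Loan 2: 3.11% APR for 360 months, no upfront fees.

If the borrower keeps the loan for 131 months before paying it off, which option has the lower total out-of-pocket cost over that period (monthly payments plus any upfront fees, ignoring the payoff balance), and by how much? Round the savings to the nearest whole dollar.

Loan 2 by $120,089

Loan 1: monthly rate = 6%/12 = 0.0050000; payment = 533,000 × 0.0050000 / (1 − (1+0.0050000)^−360) = $3,195.60.
Loan 2: at 3.11% the monthly rate is 0.0025917, so the payment is 533,000 × 0.0025917 / (1 − 1.0025917^−360) = $2,278.89.
Over 131 months: Loan 1 costs 131 × $3,195.60 = $418,623.60; Loan 2 costs 131 × $2,278.89 = $298,534.59.
Loan 2 is cheaper by $418,623.60 − $298,534.59 = $120,089.01.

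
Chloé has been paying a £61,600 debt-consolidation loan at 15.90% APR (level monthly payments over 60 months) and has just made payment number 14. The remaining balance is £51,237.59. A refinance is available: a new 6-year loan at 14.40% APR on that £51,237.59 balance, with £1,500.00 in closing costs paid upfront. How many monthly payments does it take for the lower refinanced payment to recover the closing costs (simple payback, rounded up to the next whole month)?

Current payment = 61,600 × 15.9%/12 / (1 − (1+0.0132500)^−60) = £1,494.72.
Refinanced payment = 51,237.59 × 0.0120000 / (1 − (1+0.0120000)^−72) = £1,066.79.
Monthly savings = £1,494.72 − £1,066.79 = £427.93.
Break-even = £1,500.00 / £427.93 = 3.51 → 4 months.

4 months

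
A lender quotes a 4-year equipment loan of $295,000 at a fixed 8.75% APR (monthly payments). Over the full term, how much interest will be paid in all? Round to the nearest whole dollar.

$55,694

At 8.75% the monthly rate is 0.0072917, so the payment is 295,000 × 0.0072917 / (1 − 1.0072917^−48) = $7,306.12.
Total paid = 48 × $7,306.12 = $350,693.76; interest = $350,693.76 − $295,000 = $55,693.76.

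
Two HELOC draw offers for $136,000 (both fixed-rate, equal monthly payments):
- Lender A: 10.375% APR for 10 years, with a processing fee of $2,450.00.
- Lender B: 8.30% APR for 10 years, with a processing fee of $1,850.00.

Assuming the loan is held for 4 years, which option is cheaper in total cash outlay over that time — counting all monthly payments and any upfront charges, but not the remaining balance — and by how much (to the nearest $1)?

Lender A: at 10.375% the monthly rate is 0.0086458, so the payment is 136,000 × 0.0086458 / (1 − 1.0086458^−120) = $1,825.61.
Lender B: at 8.30% the monthly rate is 0.0069167, so the payment is 136,000 × 0.0069167 / (1 − 1.0069167^−120) = $1,671.69.
Over 48 months: Lender A costs 48 × $1,825.61 + $2,450.00 = $90,079.28; Lender B costs 48 × $1,671.69 + $1,850.00 = $82,091.12.
Lender B is cheaper by $90,079.28 − $82,091.12 = $7,988.16.

Lender B by $7,988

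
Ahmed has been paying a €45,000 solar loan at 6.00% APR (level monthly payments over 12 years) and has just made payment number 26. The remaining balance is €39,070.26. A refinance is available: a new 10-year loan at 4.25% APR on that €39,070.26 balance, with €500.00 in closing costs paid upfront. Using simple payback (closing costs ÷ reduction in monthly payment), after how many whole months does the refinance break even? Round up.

13 months

Current payment = 45,000 × 6%/12 / (1 − (1+0.0050000)^−144) = €439.13.
Refinanced payment = 39,070.26 × 0.0035417 / (1 − (1+0.0035417)^−120) = €400.23.
Monthly savings = €439.13 − €400.23 = €38.90.
Break-even = €500.00 / €38.90 = 12.85 → 13 months.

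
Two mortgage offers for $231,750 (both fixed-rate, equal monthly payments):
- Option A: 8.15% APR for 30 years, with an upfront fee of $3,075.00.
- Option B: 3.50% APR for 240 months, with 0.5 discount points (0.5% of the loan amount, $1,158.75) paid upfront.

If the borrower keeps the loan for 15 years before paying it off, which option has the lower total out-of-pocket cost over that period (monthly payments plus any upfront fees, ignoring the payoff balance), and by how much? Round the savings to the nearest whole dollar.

Option A: at 8.15% the monthly rate is 0.0067917, so the payment is 231,750 × 0.0067917 / (1 − 1.0067917^−360) = $1,724.80.
Option B: monthly rate = 3.5%/12 = 0.0029167; payment = 231,750 × 0.0029167 / (1 − (1+0.0029167)^−240) = $1,344.06.
Over 180 months: Option A costs 180 × $1,724.80 + $3,075.00 = $313,539.00; Option B costs 180 × $1,344.06 + $1,158.75 = $243,089.55.
Option B is cheaper by $313,539.00 − $243,089.55 = $70,449.45.

Option B by $70,449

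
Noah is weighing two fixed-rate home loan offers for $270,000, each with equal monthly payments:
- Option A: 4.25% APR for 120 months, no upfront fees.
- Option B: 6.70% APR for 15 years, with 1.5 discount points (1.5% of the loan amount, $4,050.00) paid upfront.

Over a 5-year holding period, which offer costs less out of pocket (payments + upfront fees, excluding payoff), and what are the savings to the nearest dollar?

Option B by $18,992

Option A: monthly rate = 4.25%/12 = 0.0035417; payment = 270,000 × 0.0035417 / (1 − (1+0.0035417)^−120) = $2,765.81.
Option B: monthly rate = 6.7%/12 = 0.0055833; payment = 270,000 × 0.0055833 / (1 − (1+0.0055833)^−180) = $2,381.78.
Over 60 months: Option A costs 60 × $2,765.81 = $165,948.60; Option B costs 60 × $2,381.78 + $4,050.00 = $146,956.80.
Option B is cheaper by $165,948.60 − $146,956.80 = $18,991.80.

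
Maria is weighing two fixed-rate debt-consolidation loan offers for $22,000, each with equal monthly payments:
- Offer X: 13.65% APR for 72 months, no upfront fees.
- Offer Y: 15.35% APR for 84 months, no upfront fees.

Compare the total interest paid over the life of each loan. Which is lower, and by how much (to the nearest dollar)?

Offer X by $3,681

Offer X: at 13.65% the monthly rate is 0.0113750, so the payment is 22,000 × 0.0113750 / (1 − 1.0113750^−72) = $449.21.
Total interest on Offer X = 72 × $449.21 − $22,000 = $10,343.12.
Offer Y: at 15.35% the monthly rate is 0.0127917, so the payment is 22,000 × 0.0127917 / (1 − 1.0127917^−84) = $428.86.
Total interest on Offer Y = 84 × $428.86 − $22,000 = $14,024.24.
Offer X is lower by $3,681.12.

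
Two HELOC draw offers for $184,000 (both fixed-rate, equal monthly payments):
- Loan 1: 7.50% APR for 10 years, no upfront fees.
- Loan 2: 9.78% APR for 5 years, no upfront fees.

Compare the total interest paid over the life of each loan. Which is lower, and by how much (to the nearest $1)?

Loan 2 by $28,719

Loan 1: monthly rate = 7.5%/12 = 0.0062500; payment = 184,000 × 0.0062500 / (1 − (1+0.0062500)^−120) = $2,184.11.
Total interest on Loan 1 = 120 × $2,184.11 − $184,000 = $78,093.20.
Loan 2: at 9.78% the monthly rate is 0.0081500, so the payment is 184,000 × 0.0081500 / (1 − 1.0081500^−60) = $3,889.57.
Total interest on Loan 2 = 60 × $3,889.57 − $184,000 = $49,374.20.
Loan 2 is lower by $28,719.00.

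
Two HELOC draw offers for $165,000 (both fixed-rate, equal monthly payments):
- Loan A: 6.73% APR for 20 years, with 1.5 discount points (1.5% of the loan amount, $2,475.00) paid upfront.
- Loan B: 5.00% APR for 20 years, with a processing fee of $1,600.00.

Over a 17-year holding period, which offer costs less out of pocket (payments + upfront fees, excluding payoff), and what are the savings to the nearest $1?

Loan A: monthly rate = 6.73%/12 = 0.0056083; payment = 165,000 × 0.0056083 / (1 − (1+0.0056083)^−240) = $1,252.64.
Loan B: at 5.00% the monthly rate is 0.0041667, so the payment is 165,000 × 0.0041667 / (1 − 1.0041667^−240) = $1,088.93.
Over 204 months: Loan A costs 204 × $1,252.64 + $2,475.00 = $258,013.56; Loan B costs 204 × $1,088.93 + $1,600.00 = $223,741.72.
Loan B is cheaper by $258,013.56 − $223,741.72 = $34,271.84.

Loan B by $34,272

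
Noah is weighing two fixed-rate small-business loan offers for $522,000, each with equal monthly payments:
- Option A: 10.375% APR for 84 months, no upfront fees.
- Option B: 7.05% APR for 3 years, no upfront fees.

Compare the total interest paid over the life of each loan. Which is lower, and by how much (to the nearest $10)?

Option B by $155,780

Option A: at 10.375% the monthly rate is 0.0086458, so the payment is 522,000 × 0.0086458 / (1 − 1.0086458^−84) = $8,767.30.
Total interest on Option A = 84 × $8,767.30 − $522,000 = $214,453.20.
Option B: monthly rate = 7.05%/12 = 0.0058750; payment = 522,000 × 0.0058750 / (1 − (1+0.0058750)^−36) = $16,129.78.
Total interest on Option B = 36 × $16,129.78 − $522,000 = $58,672.08.
Option B is lower by $155,781.12.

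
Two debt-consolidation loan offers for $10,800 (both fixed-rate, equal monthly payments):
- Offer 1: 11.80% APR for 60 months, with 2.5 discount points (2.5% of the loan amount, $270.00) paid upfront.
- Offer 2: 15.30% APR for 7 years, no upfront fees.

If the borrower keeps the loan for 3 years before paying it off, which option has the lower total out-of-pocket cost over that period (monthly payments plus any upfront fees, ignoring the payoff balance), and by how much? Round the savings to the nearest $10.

Offer 1: at 11.80% the monthly rate is 0.0098333, so the payment is 10,800 × 0.0098333 / (1 − 1.0098333^−60) = $239.15.
Offer 2: monthly rate = 15.3%/12 = 0.0127500; payment = 10,800 × 0.0127500 / (1 − (1+0.0127500)^−84) = $210.23.
Over 36 months: Offer 1 costs 36 × $239.15 + $270.00 = $8,879.40; Offer 2 costs 36 × $210.23 = $7,568.28.
Offer 2 is cheaper by $8,879.40 − $7,568.28 = $1,311.12.

Offer 2 by $1,310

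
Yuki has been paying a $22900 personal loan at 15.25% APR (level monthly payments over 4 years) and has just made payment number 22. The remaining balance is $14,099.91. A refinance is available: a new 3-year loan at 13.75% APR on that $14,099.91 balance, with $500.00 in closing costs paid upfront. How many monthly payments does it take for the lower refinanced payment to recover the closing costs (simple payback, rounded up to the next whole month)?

Current payment = 22,900 × 15.25%/12 / (1 − (1+0.0127083)^−48) = $640.23.
Refinanced payment = 14,099.91 × 0.0114583 / (1 − (1+0.0114583)^−36) = $480.19.
Monthly savings = $640.23 − $480.19 = $160.04.
Break-even = $500.00 / $160.04 = 3.12 → 4 months.

4 months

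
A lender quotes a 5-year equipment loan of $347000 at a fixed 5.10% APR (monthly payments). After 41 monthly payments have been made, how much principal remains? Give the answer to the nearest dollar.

$119,574

With monthly rate i = 5.1%/12 = 0.0042500, the balance after k of n payments is P · [(1+i)^n − (1+i)^k] / [(1+i)^n − 1].
(1+0.0042500)^60 = 1.28976452 and (1+0.0042500)^41 = 1.18991368, so the balance is 347,000 × (1.28976452 − 1.18991368) / (1.28976452 − 1) = $119,573.79.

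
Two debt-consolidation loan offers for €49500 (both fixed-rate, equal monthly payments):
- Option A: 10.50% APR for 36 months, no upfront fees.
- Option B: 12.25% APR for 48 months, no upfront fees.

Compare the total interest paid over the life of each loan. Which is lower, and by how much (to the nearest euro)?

Option A: monthly rate = 10.5%/12 = 0.0087500; payment = 49,500 × 0.0087500 / (1 − (1+0.0087500)^−36) = €1,608.87.
Total interest on Option A = 36 × €1,608.87 − €49,500 = €8,419.32.
Option B: at 12.25% the monthly rate is 0.0102083, so the payment is 49,500 × 0.0102083 / (1 − 1.0102083^−48) = €1,309.61.
Total interest on Option B = 48 × €1,309.61 − €49,500 = €13,361.28.
Option A is lower by €4,941.96.

Option A by €4,942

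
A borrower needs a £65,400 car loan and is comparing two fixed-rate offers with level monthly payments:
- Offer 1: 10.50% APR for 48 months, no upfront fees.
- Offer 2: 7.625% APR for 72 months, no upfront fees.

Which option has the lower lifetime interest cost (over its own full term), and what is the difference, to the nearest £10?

Offer 1 by £1,330

Offer 1: at 10.50% the monthly rate is 0.0087500, so the payment is 65,400 × 0.0087500 / (1 − 1.0087500^−48) = £1,674.46.
Total interest on Offer 1 = 48 × £1,674.46 − £65,400 = £14,974.08.
Offer 2: at 7.625% the monthly rate is 0.0063542, so the payment is 65,400 × 0.0063542 / (1 − 1.0063542^−72) = £1,134.74.
Total interest on Offer 2 = 72 × £1,134.74 − £65,400 = £16,301.28.
Offer 1 is lower by £1,327.20.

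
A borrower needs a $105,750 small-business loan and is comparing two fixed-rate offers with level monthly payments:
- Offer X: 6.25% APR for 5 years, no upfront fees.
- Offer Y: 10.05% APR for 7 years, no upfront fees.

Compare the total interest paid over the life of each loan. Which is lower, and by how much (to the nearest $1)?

Offer X: at 6.25% the monthly rate is 0.0052083, so the payment is 105,750 × 0.0052083 / (1 − 1.0052083^−60) = $2,056.76.
Total interest on Offer X = 60 × $2,056.76 − $105,750 = $17,655.60.
Offer Y: monthly rate = 10.05%/12 = 0.0083750; payment = 105,750 × 0.0083750 / (1 − (1+0.0083750)^−84) = $1,758.31.
Total interest on Offer Y = 84 × $1,758.31 − $105,750 = $41,948.04.
Offer X is lower by $24,292.44.

Offer X by $24,292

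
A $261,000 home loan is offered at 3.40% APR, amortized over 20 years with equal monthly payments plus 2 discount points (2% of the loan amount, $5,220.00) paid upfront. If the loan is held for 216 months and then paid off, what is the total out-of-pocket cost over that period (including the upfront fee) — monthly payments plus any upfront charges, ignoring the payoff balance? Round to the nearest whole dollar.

$329,289

At 3.40% the monthly rate is 0.0028333, so the payment is 261,000 × 0.0028333 / (1 − 1.0028333^−240) = $1,500.32.
Total outlay = 216 × $1,500.32 + $5,220.00 = $329,289.12.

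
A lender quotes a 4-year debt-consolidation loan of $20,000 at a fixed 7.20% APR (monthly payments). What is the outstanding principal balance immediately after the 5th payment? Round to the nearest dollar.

With monthly rate i = 7.2%/12 = 0.0060000, the balance after k of n payments is P · [(1+i)^n − (1+i)^k] / [(1+i)^n − 1].
(1+0.0060000)^48 = 1.33261002 and (1+0.0060000)^5 = 1.03036217, so the balance is 20,000 × (1.33261002 − 1.03036217) / (1.33261002 − 1) = $18,174.31.

$18,174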